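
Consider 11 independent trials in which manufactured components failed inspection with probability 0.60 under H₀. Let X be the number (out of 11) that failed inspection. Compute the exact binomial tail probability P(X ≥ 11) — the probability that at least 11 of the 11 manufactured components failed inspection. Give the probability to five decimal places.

P = 0.00363

X ~ Binomial(n=11, p=0.60).
P(X ≥ 11) = C(11,11)·0.60^11·0.40^0.
= 0.003628 = 0.00363.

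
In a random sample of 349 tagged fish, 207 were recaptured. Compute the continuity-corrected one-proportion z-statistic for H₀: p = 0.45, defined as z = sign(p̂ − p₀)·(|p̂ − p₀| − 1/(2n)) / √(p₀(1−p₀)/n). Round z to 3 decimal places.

With x = 207 successes in n = 349, p̂ = 0.59312. p̂ − p₀ = 0.143123.
Continuity correction 1/(2n) = 1/698 = 0.001433.
Corrected numerator: |0.143123| − 0.001433 = 0.141690.
SE₀ = √(0.45·0.55/349) = 0.026630.
z = (+)0.141690/0.026630 = 5.321.

z = 5.321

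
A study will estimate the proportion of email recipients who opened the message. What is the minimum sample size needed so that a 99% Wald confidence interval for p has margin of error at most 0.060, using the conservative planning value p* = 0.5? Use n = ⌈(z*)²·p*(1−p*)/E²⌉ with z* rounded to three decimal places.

For 99% confidence, z* = 2.576.
p*(1−p*) = 0.50·0.50 = 0.2500.
(z*)²·p*(1−p*)/E² = 6.635776·0.2500/0.003600 = 460.818.
⌈460.818⌉ = 461.

n = 461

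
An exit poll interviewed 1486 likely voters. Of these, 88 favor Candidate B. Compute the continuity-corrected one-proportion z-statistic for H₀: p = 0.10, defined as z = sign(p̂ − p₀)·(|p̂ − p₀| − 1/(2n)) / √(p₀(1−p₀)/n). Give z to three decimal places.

Sample proportion p̂ = 88/1486 = 0.05922. p̂ − p₀ = -0.040781.
1/(2n) = 0.000336.
Corrected numerator: |-0.040781| − 0.000336 = 0.040445.
Under H₀, SE = √(p₀(1−p₀)/n) = √(0.10·0.90/1486) = √0.000060565 = 0.007782.
z = −0.040445/0.007782 = -5.197.

z = -5.197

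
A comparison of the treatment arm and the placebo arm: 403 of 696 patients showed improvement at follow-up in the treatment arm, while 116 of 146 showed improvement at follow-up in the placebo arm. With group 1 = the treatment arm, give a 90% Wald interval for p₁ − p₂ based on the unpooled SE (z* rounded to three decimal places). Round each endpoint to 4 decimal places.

(-0.2785, -0.1525)

p̂₁ = 403/696 = 0.57902, p̂₂ = 116/146 = 0.79452; p̂₁ − p̂₂ = -0.21550.
Unpooled SE = √(p̂₁(1−p̂₁)/n₁ + p̂₂(1−p̂₂)/n₂) = √(0.000350223 + 0.001118203) = 0.038320.
z* = 1.645 at the 90% level. Margin of error = 0.06304.
Interval: -0.21550 ± 0.06304 → (-0.2785, -0.1525).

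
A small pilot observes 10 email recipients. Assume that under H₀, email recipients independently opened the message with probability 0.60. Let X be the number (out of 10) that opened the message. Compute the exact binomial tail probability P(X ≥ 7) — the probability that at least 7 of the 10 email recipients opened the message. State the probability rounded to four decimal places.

X is binomial with n = 10 and p = 0.60.
P(X ≥ 7) = C(10,7)·0.60^7·0.40^3 + C(10,8)·0.60^8·0.40^2 + C(10,9)·0.60^9·0.40^1 + C(10,10)·0.60^10·0.40^0.
= 0.214991 + 0.120932 + 0.040311 + 0.006047 = 0.3823.

P = 0.3823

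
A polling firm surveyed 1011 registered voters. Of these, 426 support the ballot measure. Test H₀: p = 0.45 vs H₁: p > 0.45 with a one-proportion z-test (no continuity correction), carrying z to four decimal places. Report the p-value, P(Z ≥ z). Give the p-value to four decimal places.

p-value = 0.9664

p̂ = 426/1011 = 0.42136.
Under H₀, SE = √(p₀(1−p₀)/n) = √(0.45·0.55/1011) = √0.000244807 = 0.015646.
Test statistic (full precision, shown to 4 dp): z = (426/1011 − 0.45)/SE₀ ≈ -1.8301.
p-value = P(Z ≥ z) with z = -1.8301 → 0.9664.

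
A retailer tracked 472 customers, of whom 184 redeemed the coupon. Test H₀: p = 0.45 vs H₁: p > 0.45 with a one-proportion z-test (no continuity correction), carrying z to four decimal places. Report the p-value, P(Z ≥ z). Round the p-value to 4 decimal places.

p-value = 0.9957

The sample proportion is 184/472 = 0.38983.
Null standard error: √(0.45·0.55/472) = √0.000524364 = 0.022899.
z = (p̂ − p₀)/SE = (184/472 − 0.45)/0.022899 ≈ -2.6276.
From the standard normal, P(Z ≥ z) = 0.9957.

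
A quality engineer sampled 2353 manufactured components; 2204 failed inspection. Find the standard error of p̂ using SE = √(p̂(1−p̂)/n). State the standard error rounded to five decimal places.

p̂ = 2204/2353 = 0.93668.
p̂(1−p̂) = 0.059311.
SE = √(0.059311/2353) = 0.00502.

SE = 0.00502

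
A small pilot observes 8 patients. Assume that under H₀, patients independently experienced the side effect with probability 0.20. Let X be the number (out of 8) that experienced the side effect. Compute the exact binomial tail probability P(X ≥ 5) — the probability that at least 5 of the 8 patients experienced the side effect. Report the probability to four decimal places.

P = 0.0104

X is binomial with n = 8 and p = 0.20.
P(X ≥ 5) = C(8,5)·0.20^5·0.80^3 + C(8,6)·0.20^6·0.80^2 + C(8,7)·0.20^7·0.80^1 + C(8,8)·0.20^8·0.80^0.
= 0.009175 + 0.001147 + 0.000082 + 0.000003 = 0.0104.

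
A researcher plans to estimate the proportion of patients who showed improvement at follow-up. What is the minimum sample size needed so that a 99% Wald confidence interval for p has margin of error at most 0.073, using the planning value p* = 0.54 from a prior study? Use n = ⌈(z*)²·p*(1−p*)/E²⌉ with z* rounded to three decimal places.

n = 310

The 99% critical value is z* = 2.576.
p*(1−p*) = 0.54·0.46 = 0.2484.
(z*)²·p*(1−p*)/E² = 6.635776·0.2484/0.005329 = 309.313.
Rounding up, n = 310.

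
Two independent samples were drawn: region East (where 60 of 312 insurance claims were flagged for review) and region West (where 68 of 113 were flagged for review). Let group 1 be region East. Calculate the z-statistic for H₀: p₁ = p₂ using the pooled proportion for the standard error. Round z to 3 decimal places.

z = -8.129

p̂₁ = 60/312 = 0.19231, p̂₂ = 68/113 = 0.60177.
Pooled p̂ = (60+68)/(312+113) = 128/425 = 0.30118.
SE = √[p̂(1−p̂)(1/n₁+1/n₂)] = √[0.30118·0.69882·(1/312+1/113)] ≈ 0.050370.
z = -0.40946/0.050370 = -8.129.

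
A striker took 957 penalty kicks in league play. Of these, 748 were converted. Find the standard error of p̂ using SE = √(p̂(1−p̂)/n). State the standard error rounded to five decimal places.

SE = 0.01336

Sample proportion p̂ = 748/957 = 0.78161.
p̂(1−p̂) = 0.170696.
SE = √(0.170696/957) = √0.000178366 = 0.01336.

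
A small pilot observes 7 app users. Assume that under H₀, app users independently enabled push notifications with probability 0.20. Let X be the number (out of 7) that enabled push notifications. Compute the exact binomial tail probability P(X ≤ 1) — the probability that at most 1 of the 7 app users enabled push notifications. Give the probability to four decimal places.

P = 0.5767

X ~ Binomial(n=7, p=0.20).
P(X ≤ 1) = C(7,0)·0.20^0·0.80^7 + C(7,1)·0.20^1·0.80^6.
= 0.209715 + 0.367002 = 0.5767.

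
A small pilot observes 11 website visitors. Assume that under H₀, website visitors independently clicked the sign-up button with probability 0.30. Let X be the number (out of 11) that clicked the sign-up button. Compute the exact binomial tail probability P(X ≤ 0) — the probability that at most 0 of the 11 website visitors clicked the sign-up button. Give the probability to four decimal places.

P = 0.0198

X ~ Binomial(n=11, p=0.30).
P(X ≤ 0) = C(11,0)·0.30^0·0.70^11.
= 0.019773 = 0.0198.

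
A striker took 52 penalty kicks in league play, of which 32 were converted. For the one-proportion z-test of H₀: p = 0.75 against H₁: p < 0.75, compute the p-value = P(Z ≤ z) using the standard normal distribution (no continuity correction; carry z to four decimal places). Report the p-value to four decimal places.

The sample proportion is 32/52 = 0.61538.
SE₀ = √(0.75·0.25/52) = 0.060048.
z = (p̂ − p₀)/SE = (32/52 − 0.75)/0.060048 ≈ -2.2418.
From the standard normal, P(Z ≤ z) = 0.0125.

p-value = 0.0125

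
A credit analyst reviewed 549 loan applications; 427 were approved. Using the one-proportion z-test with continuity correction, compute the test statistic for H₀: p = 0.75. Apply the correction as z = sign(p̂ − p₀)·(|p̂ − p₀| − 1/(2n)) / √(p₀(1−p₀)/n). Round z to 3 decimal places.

z = 1.454

The sample proportion is 427/549 = 0.77778. p̂ − p₀ = 0.027778.
1/(2n) = 0.000911.
Corrected numerator: |0.027778| − 0.000911 = 0.026867.
SE₀ = √(0.75·0.25/549) = 0.018481.
z = +0.026867/0.018481 = 1.454.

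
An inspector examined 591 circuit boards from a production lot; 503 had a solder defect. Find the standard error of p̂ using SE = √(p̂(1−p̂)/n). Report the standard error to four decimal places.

With x = 503 successes in n = 591, p̂ = 0.85110.
p̂(1−p̂) = 0.85110·0.14890 = 0.126729.
SE = √(0.126729/591) = √0.000214431 = 0.0146.

SE = 0.0146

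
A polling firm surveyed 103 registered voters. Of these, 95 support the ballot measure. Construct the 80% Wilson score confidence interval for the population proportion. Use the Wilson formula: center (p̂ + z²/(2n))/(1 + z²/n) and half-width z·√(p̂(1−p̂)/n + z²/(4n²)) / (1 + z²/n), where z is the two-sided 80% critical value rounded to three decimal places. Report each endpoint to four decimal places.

(0.8815, 0.9499)

Here p̂ = 95/103 = 0.92233 and z = 1.282 (z² = 1.643524).
Denominator 1 + z²/n = 1 + 1.643524/103 = 1.015957.
Adjusted center: (0.92233 + z²/(2n))/1.015957 = 0.91570.
Radicand: p̂(1−p̂)/n + z²/(4n²) = 0.000695508 + 0.000038729 = 0.000734237.
Half-width = 1.282·√0.000734237/1.015957 = 0.03419.
CI: 0.91570 ± 0.03419 = (0.8815, 0.9499).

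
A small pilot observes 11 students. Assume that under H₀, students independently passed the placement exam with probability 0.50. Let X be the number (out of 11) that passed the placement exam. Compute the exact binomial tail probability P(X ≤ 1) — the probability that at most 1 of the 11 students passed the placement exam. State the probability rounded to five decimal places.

P = 0.00586

X ~ Binomial(n=11, p=0.50).
P(X ≤ 1) = C(11,0)·0.50^0·0.50^11 + C(11,1)·0.50^1·0.50^10.
= 0.000488 + 0.005371 = 0.00586.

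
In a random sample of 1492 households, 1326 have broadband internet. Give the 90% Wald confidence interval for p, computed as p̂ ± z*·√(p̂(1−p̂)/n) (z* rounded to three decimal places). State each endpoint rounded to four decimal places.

With x = 1326 successes in n = 1492, p̂ = 0.88874.
SE(p̂) = √(0.88874·0.11126/1492) = 0.008141.
For 90% confidence, z* = 1.645.
Margin of error: 1.645 × 0.008141 = 0.01339.
So the interval runs from 0.8753 to 0.9021.

(0.8753, 0.9021)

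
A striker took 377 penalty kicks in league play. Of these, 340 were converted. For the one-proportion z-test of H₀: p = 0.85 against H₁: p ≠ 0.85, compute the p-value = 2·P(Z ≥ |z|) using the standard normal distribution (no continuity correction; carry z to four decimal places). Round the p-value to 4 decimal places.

p̂ = 340/377 = 0.90186.
Null standard error: √(0.85·0.15/377) = √0.000338196 = 0.018390.
Test statistic (full precision, shown to 4 dp): z = (340/377 − 0.85)/SE₀ ≈ 2.8198.
From the standard normal, 2·P(Z ≥ |z|) = 0.0048.

p-value = 0.0048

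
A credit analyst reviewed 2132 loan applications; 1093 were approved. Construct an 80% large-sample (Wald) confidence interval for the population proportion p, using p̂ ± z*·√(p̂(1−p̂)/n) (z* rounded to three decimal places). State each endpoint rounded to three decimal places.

Sample proportion p̂ = 1093/2132 = 0.51266.
Standard error of p̂: √(0.249840/2132) = √0.000117186 = 0.010825.
z* = 1.282 at the 80% level.
Margin = 1.282·0.010825 = 0.01388.
CI: 0.51266 ± 0.01388 = (0.499, 0.527).

(0.499, 0.527)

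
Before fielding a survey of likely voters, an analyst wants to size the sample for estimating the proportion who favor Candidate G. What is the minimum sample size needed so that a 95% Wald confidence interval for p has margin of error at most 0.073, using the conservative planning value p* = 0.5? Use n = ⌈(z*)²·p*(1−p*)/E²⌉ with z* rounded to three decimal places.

n = 181

The 95% critical value is z* = 1.960.
p*(1−p*) = 0.50·0.50 = 0.2500.
(z*)²·p*(1−p*)/E² = 3.841600·0.2500/0.005329 = 180.221.
Rounding up, n = 181.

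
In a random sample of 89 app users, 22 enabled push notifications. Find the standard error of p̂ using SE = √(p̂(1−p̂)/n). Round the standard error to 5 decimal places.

The sample proportion is 22/89 = 0.24719.
p̂(1−p̂) = 0.186087.
SE = √(0.186087/89) = 0.04573.

SE = 0.04573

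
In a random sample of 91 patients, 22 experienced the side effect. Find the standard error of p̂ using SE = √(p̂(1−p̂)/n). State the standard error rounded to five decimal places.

SE = 0.04488

p̂ = 22/91 = 0.24176.
p̂(1−p̂) = 0.183312.
SE = √(0.183312/91) = √0.002014418 = 0.04488.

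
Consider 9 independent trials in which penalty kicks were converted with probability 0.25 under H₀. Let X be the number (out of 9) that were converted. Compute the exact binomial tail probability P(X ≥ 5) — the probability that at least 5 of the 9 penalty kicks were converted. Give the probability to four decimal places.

X ~ Binomial(n=9, p=0.25).
P(X ≥ 5) = Σ_{j=5}^{9} C(9,j)·0.25^j·0.75^{9−j}.
= 0.038933 + 0.008652 + 0.001236 + 0.000103 + 0.000004 = 0.0489.

P = 0.0489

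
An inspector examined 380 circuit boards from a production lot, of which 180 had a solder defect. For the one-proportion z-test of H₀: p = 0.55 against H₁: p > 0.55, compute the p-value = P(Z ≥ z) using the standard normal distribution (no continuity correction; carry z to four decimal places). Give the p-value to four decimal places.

p̂ = 180/380 = 0.47368.
SE₀ = √(0.55·0.45/380) = 0.025521.
Test statistic (full precision, shown to 4 dp): z = (180/380 − 0.55)/SE₀ ≈ -2.9903.
p-value = P(Z ≥ z) with z = -2.9903 → 0.9986.

p-value = 0.9986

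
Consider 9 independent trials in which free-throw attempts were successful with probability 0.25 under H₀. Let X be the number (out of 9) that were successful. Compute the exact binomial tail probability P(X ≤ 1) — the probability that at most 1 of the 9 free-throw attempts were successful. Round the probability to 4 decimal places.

P = 0.3003

X ~ Binomial(n=9, p=0.25).
P(X ≤ 1) = C(9,0)·0.25^0·0.75^9 + C(9,1)·0.25^1·0.75^8.
= 0.075085 + 0.225254 = 0.3003.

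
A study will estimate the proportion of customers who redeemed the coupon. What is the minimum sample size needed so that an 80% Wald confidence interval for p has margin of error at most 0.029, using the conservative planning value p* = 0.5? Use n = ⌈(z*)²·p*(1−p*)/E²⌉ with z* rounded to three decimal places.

For 80% confidence, z* = 1.282.
p*(1−p*) = 0.2500.
(z*)²·p*(1−p*)/E² = 1.643524·0.2500/0.000841 = 488.562.
⌈488.562⌉ = 489.

n = 489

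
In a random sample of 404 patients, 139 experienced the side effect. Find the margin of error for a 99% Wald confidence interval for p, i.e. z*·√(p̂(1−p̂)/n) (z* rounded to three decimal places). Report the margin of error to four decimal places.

p̂ = 139/404 = 0.34406.
SE(p̂) = √(0.34406·0.65594/404) = 0.023635.
For 99% confidence, z* = 2.576.
Margin of error = z*·SE = 2.576 × 0.023635 = 0.0609.

ME = 0.0609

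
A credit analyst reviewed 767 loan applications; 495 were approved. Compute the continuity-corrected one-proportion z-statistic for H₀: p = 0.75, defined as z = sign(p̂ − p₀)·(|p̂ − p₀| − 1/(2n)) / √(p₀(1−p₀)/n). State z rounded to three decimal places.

Sample proportion p̂ = 495/767 = 0.64537. p̂ − p₀ = -0.104628.
Continuity correction 1/(2n) = 1/1534 = 0.000652.
Corrected numerator: |-0.104628| − 0.000652 = 0.103976.
Under H₀, SE = √(p₀(1−p₀)/n) = √(0.75·0.25/767) = √0.000244459 = 0.015635.
z = −0.103976/0.015635 = -6.650.

z = -6.650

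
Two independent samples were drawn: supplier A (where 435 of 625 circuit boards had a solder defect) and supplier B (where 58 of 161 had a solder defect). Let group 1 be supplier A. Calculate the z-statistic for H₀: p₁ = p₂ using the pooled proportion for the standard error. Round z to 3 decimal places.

z = 7.856

Sample proportions: p̂₁ = 435/625 = 0.69600 and p̂₂ = 58/161 = 0.36025.
Pooled p̂ = (435+58)/(625+161) = 493/786 = 0.62723.
SE = √[p̂(1−p̂)(1/n₁+1/n₂)] = √[0.62723·0.37277·(1/625+1/161)] ≈ 0.042736.
z = (p̂₁ − p̂₂)/SE = (0.69600 − 0.36025)/0.042736 = 0.33575/0.042736 = 7.856.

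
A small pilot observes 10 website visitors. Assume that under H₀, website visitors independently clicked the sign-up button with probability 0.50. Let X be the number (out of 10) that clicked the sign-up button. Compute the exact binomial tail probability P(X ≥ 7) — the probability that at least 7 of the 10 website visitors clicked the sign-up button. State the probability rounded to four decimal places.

P = 0.1719

X is binomial with n = 10 and p = 0.50.
P(X ≥ 7) = C(10,7)·0.50^7·0.50^3 + C(10,8)·0.50^8·0.50^2 + C(10,9)·0.50^9·0.50^1 + C(10,10)·0.50^10·0.50^0.
= 0.117188 + 0.043945 + 0.009766 + 0.000977 = 0.1719.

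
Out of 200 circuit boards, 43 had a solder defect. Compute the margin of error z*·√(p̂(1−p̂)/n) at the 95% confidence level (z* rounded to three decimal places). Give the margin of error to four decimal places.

ME = 0.0569

With x = 43 successes in n = 200, p̂ = 0.21500.
Standard error of p̂: √(0.168775/200) = √0.000843875 = 0.029050.
The 95% critical value is z* = 1.960.
So ME = 0.0569.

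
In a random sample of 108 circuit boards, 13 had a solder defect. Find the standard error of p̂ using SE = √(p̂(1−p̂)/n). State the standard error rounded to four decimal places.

SE = 0.0313

With x = 13 successes in n = 108, p̂ = 0.12037.
p̂(1−p̂) = 0.105881.
SE = √(0.105881/108) = 0.0313.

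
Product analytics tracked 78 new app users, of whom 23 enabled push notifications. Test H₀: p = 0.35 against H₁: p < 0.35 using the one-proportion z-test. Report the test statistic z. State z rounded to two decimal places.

z = -1.02

p̂ = 23/78 = 0.29487.
Under H₀, SE = √(p₀(1−p₀)/n) = √(0.35·0.65/78) = √0.002916667 = 0.054006.
z = (0.29487 − 0.35)/0.054006 = -0.05513/0.054006 = -1.02.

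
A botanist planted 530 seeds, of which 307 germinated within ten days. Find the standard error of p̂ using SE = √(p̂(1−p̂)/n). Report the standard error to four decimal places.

SE = 0.0214

p̂ = 307/530 = 0.57925.
p̂(1−p̂) = 0.57925·0.42075 = 0.243719.
SE = √(0.243719/530) = √0.000459847 = 0.0214.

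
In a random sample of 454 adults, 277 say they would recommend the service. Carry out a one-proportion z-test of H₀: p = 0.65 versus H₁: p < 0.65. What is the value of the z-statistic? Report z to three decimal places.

z = -1.781

With x = 277 successes in n = 454, p̂ = 0.61013.
Under H₀, SE = √(p₀(1−p₀)/n) = √(0.65·0.35/454) = √0.000501101 = 0.022385.
Test statistic: z = -0.03987/0.022385 = -1.781.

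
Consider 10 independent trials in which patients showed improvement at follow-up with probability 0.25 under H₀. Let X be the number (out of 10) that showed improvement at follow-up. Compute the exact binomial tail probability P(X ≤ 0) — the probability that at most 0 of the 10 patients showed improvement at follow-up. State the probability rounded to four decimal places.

X ~ Binomial(n=10, p=0.25).
P(X ≤ 0) = C(10,0)·0.25^0·0.75^10.
= 0.056314 = 0.0563.

P = 0.0563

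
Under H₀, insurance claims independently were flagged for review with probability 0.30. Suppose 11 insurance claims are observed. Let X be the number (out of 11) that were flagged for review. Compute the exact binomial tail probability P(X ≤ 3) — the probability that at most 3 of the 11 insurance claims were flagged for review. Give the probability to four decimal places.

X is binomial with n = 11 and p = 0.30.
P(X ≤ 3) = C(11,0)·0.30^0·0.70^11 + C(11,1)·0.30^1·0.70^10 + C(11,2)·0.30^2·0.70^9 + C(11,3)·0.30^3·0.70^8.
= 0.019773 + 0.093217 + 0.199750 + 0.256822 = 0.5696.

P = 0.5696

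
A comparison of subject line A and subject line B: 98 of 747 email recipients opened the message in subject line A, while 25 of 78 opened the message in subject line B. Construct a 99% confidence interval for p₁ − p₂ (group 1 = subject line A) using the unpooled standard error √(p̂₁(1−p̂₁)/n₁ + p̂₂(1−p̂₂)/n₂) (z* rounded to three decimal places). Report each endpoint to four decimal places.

(-0.3291, -0.0495)

p̂₁ = 98/747 = 0.13119, p̂₂ = 25/78 = 0.32051; p̂₁ − p̂₂ = -0.18932.
SE = √(0.000152584 + 0.002792107) = √0.002944691 = 0.054265.
The 99% critical value is z* = 2.576. Margin = 2.576·0.054265 = 0.13979.
Interval: -0.18932 ± 0.13979 → (-0.3291, -0.0495).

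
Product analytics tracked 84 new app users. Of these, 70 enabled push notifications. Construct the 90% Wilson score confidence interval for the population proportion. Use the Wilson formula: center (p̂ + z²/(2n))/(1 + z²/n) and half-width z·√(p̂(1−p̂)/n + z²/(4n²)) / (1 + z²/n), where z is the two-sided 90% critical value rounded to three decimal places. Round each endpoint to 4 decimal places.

(0.7563, 0.8896)

Here p̂ = 70/84 = 0.83333 and z = 1.645 (z² = 2.706025).
1 + z²/n = 1.032215.
Center = (0.83333 + 0.016107)/1.032215 = 0.82293.
Radicand: p̂(1−p̂)/n + z²/(4n²) = 0.001653439 + 0.000095877 = 0.001749316.
Half-width = z·√(radicand)/denom = 1.645·0.041825/1.032215 = 0.06665.
So the interval runs from 0.7563 to 0.8896.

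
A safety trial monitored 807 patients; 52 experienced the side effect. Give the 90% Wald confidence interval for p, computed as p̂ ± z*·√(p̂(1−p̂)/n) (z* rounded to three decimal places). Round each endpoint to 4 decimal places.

p̂ = 52/807 = 0.06444.
SE = √(p̂(1−p̂)/n) = √(0.060284/807) = 0.008643.
The 90% critical value is z* = 1.645.
Margin of error: 1.645 × 0.008643 = 0.01422.
Interval: 0.06444 ± 0.01422 → (0.0502, 0.0787).

(0.0502, 0.0787)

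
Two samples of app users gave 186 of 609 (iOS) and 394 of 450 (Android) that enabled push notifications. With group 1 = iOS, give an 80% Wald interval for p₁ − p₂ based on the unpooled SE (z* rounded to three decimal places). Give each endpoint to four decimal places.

(-0.6013, -0.5390)

p̂₁ = 186/609 = 0.30542, p̂₂ = 394/450 = 0.87556; p̂₁ − p̂₂ = -0.57014.
SE = √(0.000348338 + 0.000242129) = √0.000590467 = 0.024300.
For 80% confidence, z* = 1.282. Margin = 1.282·0.024300 = 0.03115.
So the interval runs from -0.6013 to -0.5390.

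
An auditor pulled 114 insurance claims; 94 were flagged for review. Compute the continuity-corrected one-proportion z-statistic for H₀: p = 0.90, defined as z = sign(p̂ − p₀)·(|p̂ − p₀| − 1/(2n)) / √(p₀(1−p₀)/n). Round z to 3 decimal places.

z = -2.529

With x = 94 successes in n = 114, p̂ = 0.82456. p̂ − p₀ = -0.075439.
1/(2n) = 0.004386.
Corrected numerator: |-0.075439| − 0.004386 = 0.071053.
Null standard error: √(0.90·0.10/114) = √0.000789474 = 0.028098.
z = (−)0.071053/0.028098 = -2.529.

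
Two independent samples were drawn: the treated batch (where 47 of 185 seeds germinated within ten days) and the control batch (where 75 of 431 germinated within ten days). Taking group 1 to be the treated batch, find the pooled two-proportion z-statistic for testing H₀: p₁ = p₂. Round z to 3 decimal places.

z = 2.285

Sample proportions: p̂₁ = 47/185 = 0.25405 and p̂₂ = 75/431 = 0.17401.
Pooling: p̂ = 122/616 = 0.19805.
SE = √[p̂(1−p̂)(1/n₁+1/n₂)] = √[0.19805·0.80195·(1/185+1/431)] ≈ 0.035029.
z = 0.08004/0.035029 = 2.285.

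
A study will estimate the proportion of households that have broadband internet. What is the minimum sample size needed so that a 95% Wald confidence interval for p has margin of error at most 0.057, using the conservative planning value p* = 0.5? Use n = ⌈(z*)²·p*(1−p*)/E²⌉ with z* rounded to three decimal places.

n = 296

z* = 1.960 at the 95% level.
p*(1−p*) = 0.50·0.50 = 0.2500.
(z*)²·p*(1−p*)/E² = 3.841600·0.2500/0.003249 = 295.599.
⌈295.599⌉ = 296.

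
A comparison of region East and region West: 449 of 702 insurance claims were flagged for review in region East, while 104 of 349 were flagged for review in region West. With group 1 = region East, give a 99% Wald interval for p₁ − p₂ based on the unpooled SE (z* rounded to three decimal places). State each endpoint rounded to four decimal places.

p̂₁ = 449/702 = 0.63960, p̂₂ = 104/349 = 0.29799; p̂₁ − p̂₂ = 0.34161.
SE = √(0.000328364 + 0.000599409) = √0.000927773 = 0.030459.
The 99% critical value is z* = 2.576. Margin = 2.576·0.030459 = 0.07846.
CI: 0.34161 ± 0.07846 = (0.2631, 0.4201).

(0.2631, 0.4201)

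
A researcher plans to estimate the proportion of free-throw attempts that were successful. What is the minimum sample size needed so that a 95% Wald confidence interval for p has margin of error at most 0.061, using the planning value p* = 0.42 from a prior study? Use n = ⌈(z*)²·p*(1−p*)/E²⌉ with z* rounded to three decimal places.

The 95% critical value is z* = 1.960.
p*(1−p*) = 0.2436.
(z*)²·p*(1−p*)/E² = 3.841600·0.2436/0.003721 = 251.495.
⌈251.495⌉ = 252.

n = 252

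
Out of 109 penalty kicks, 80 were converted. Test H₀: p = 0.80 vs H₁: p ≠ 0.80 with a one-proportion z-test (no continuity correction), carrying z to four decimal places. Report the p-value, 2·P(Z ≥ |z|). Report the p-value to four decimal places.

The sample proportion is 80/109 = 0.73394.
SE₀ = √(0.80·0.20/109) = 0.038313.
z = (p̂ − p₀)/SE = (80/109 − 0.80)/0.038313 ≈ -1.7241.
p-value = 2·P(Z ≥ |z|) with z = -1.7241 → 0.0847.

p-value = 0.0847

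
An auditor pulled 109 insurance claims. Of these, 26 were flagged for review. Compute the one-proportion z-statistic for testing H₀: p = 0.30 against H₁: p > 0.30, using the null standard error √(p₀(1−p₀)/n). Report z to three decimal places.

The sample proportion is 26/109 = 0.23853.
Null standard error: √(0.30·0.70/109) = √0.001926606 = 0.043893.
z = (0.23853 − 0.30)/0.043893 = -0.06147/0.043893 = -1.400.

z = -1.400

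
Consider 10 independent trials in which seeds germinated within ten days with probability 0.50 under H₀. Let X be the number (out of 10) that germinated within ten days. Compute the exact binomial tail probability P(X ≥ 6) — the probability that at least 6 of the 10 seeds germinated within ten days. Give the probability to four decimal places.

X ~ Binomial(n=10, p=0.50).
P(X ≥ 6) = Σ_{j=6}^{10} C(10,j)·0.50^j·0.50^{10−j}.
= 0.205078 + 0.117188 + 0.043945 + 0.009766 + 0.000977 = 0.3770.

P = 0.3770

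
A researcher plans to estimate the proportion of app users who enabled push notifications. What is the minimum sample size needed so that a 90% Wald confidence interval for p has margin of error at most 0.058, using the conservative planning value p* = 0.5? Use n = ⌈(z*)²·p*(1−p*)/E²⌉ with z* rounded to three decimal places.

n = 202

The 90% critical value is z* = 1.645.
p*(1−p*) = 0.50·0.50 = 0.2500.
Required n before rounding: 2.706025 × 0.2500 / 0.058² = 201.102.
⌈201.102⌉ = 202.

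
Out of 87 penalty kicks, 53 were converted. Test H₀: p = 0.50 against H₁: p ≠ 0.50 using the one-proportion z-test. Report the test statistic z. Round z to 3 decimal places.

Sample proportion p̂ = 53/87 = 0.60920.
Under H₀, SE = √(p₀(1−p₀)/n) = √(0.50·0.50/87) = √0.002873563 = 0.053606.
z = (0.60920 − 0.50)/0.053606 = 0.10920/0.053606 = 2.037.

z = 2.037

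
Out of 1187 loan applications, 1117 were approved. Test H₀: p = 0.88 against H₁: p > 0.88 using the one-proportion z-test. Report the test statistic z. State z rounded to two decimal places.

z = 6.47

p̂ = 1117/1187 = 0.94103.
Under H₀, SE = √(p₀(1−p₀)/n) = √(0.88·0.12/1187) = √0.000088964 = 0.009432.
z = (p̂ − p₀)/SE = (0.94103 − 0.88)/0.009432 = 6.47.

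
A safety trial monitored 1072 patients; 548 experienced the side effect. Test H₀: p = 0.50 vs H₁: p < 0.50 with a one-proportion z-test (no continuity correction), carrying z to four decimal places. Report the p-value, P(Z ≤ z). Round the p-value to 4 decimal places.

p-value = 0.7682

Sample proportion p̂ = 548/1072 = 0.51119.
Null standard error: √(0.50·0.50/1072) = √0.000233209 = 0.015271.
z = (p̂ − p₀)/SE = (548/1072 − 0.50)/0.015271 ≈ 0.7330.
From the standard normal, P(Z ≤ z) = 0.7682.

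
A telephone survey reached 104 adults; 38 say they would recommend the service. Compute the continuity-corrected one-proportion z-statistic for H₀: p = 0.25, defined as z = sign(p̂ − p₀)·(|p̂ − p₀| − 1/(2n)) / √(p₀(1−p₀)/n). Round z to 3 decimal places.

Sample proportion p̂ = 38/104 = 0.36538. p̂ − p₀ = 0.115385.
1/(2n) = 0.004808.
Corrected numerator: |0.115385| − 0.004808 = 0.110577.
Under H₀, SE = √(p₀(1−p₀)/n) = √(0.25·0.75/104) = √0.001802885 = 0.042460.
z = +0.110577/0.042460 = 2.604.

z = 2.604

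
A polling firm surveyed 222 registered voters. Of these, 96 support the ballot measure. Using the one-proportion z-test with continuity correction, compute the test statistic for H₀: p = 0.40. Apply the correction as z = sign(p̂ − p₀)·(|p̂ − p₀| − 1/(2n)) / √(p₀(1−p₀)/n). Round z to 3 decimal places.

p̂ = 96/222 = 0.43243. p̂ − p₀ = 0.032432.
Continuity correction 1/(2n) = 1/444 = 0.002252.
Corrected numerator: |0.032432| − 0.002252 = 0.030180.
Null standard error: √(0.40·0.60/222) = √0.001081081 = 0.032880.
z = (+)0.030180/0.032880 = 0.918.

z = 0.918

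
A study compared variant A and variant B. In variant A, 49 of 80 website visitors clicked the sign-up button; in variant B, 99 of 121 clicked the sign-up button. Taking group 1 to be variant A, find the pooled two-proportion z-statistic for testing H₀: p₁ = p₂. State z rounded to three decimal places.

Sample proportions: p̂₁ = 49/80 = 0.61250 and p̂₂ = 99/121 = 0.81818.
Pooled p̂ = (49+99)/(80+121) = 148/201 = 0.73632.
Pooled SE = √[0.1941536·0.02076446] ≈ 0.063494.
z = (p̂₁ − p̂₂)/SE = (0.61250 − 0.81818)/0.063494 = -0.20568/0.063494 = -3.239.

z = -3.239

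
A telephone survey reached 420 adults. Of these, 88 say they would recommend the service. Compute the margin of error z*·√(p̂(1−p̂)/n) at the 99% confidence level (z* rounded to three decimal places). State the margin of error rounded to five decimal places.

ME = 0.05115

With x = 88 successes in n = 420, p̂ = 0.20952.
SE = √(p̂(1−p̂)/n) = √(0.165624/420) = 0.019858.
The 99% critical value is z* = 2.576.
Margin of error = z*·SE = 2.576 × 0.019858 = 0.05115.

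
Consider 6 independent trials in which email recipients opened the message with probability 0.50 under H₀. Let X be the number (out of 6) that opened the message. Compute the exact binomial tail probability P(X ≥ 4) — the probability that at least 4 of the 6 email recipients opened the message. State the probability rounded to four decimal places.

X is binomial with n = 6 and p = 0.50.
P(X ≥ 4) = C(6,4)·0.50^4·0.50^2 + C(6,5)·0.50^5·0.50^1 + C(6,6)·0.50^6·0.50^0.
= 0.234375 + 0.093750 + 0.015625 = 0.3438.

P = 0.3438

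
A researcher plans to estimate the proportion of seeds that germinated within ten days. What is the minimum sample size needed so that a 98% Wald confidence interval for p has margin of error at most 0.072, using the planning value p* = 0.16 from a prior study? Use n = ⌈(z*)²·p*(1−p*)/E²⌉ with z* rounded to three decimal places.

n = 141

z* = 2.326 at the 98% level.
p*(1−p*) = 0.1344.
(z*)²·p*(1−p*)/E² = 5.410276·0.1344/0.005184 = 140.266.
⌈140.266⌉ = 141.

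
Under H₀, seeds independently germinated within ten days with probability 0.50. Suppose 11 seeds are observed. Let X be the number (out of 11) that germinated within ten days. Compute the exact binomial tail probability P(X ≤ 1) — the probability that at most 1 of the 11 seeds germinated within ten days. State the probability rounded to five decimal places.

X is binomial with n = 11 and p = 0.50.
P(X ≤ 1) = C(11,0)·0.50^0·0.50^11 + C(11,1)·0.50^1·0.50^10.
= 0.000488 + 0.005371 = 0.00586.

P = 0.00586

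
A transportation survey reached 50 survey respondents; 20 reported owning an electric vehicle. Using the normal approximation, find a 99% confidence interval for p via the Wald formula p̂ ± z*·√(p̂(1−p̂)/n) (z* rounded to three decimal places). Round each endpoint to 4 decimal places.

With x = 20 successes in n = 50, p̂ = 0.40000.
SE = √(p̂(1−p̂)/n) = √(0.240000/50) = 0.069282.
The 99% critical value is z* = 2.576.
Margin = 2.576·0.069282 = 0.17847.
Interval: 0.40000 ± 0.17847 → (0.2215, 0.5785).

(0.2215, 0.5785)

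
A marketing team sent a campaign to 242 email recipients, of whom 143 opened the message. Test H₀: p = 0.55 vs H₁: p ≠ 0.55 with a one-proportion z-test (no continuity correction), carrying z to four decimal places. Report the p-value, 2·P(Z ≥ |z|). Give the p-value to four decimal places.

The sample proportion is 143/242 = 0.59091.
SE₀ = √(0.55·0.45/242) = 0.031980.
z = (p̂ − p₀)/SE = (143/242 − 0.55)/0.031980 ≈ 1.2792.
p-value = 2·P(Z ≥ |z|) with z = 1.2792 → 0.2008.

p-value = 0.2008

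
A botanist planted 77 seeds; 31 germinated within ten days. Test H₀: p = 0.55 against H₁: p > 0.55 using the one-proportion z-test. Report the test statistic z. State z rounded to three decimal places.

The sample proportion is 31/77 = 0.40260.
Null standard error: √(0.55·0.45/77) = √0.003214286 = 0.056695.
z = (p̂ − p₀)/SE = (0.40260 − 0.55)/0.056695 = -2.600.

z = -2.600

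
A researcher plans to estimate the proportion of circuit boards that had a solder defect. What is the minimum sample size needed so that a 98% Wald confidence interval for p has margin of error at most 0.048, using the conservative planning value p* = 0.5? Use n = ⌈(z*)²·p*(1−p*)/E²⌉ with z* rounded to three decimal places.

z* = 2.326 at the 98% level.
p*(1−p*) = 0.2500.
Required n before rounding: 5.410276 × 0.2500 / 0.048² = 587.053.
Rounding up, n = 588.

n = 588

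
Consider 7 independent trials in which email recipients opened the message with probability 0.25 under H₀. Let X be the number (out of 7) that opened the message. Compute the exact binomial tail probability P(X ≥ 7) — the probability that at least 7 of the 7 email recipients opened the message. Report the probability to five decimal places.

X is binomial with n = 7 and p = 0.25.
P(X ≥ 7) = C(7,7)·0.25^7·0.75^0.
= 0.000061 = 0.00006.

P = 0.00006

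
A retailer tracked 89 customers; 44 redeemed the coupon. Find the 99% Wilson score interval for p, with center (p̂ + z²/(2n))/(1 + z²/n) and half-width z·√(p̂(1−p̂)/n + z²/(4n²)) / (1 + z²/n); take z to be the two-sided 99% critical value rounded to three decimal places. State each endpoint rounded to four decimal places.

Here p̂ = 44/89 = 0.49438 and z = 2.576 (z² = 6.635776).
1 + z²/n = 1.074559.
Adjusted center: (0.49438 + z²/(2n))/1.074559 = 0.49477.
Radicand: p̂(1−p̂)/n + z²/(4n²) = 0.002808634 + 0.000209436 = 0.003018070.
Half-width = z·√(radicand)/denom = 2.576·0.054937/1.074559 = 0.13170.
CI: 0.49477 ± 0.13170 = (0.3631, 0.6265).

(0.3631, 0.6265)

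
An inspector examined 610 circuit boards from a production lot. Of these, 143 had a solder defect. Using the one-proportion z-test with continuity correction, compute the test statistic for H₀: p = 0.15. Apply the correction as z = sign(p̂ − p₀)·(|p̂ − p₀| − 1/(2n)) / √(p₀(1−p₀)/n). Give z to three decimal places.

z = 5.783

p̂ = 143/610 = 0.23443. p̂ − p₀ = 0.084426.
Continuity correction 1/(2n) = 1/1220 = 0.000820.
Corrected numerator: |0.084426| − 0.000820 = 0.083606.
SE₀ = √(0.15·0.85/610) = 0.014457.
z = (+)0.083606/0.014457 = 5.783.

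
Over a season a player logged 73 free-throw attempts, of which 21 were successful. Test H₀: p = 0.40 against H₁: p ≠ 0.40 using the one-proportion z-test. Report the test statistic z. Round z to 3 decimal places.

z = -1.959

The sample proportion is 21/73 = 0.28767.
SE₀ = √(0.40·0.60/73) = 0.057338.
z = (p̂ − p₀)/SE = (0.28767 − 0.40)/0.057338 = -1.959.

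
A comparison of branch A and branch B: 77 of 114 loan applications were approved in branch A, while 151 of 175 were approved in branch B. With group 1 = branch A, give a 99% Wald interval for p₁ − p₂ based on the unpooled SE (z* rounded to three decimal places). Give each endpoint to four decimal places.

p̂₁ = 0.67544, p̂₂ = 0.86286, so the observed difference is -0.18742.
SE = √(0.001922994 + 0.000676198) = √0.002599192 = 0.050982.
For 99% confidence, z* = 2.576. Margin of error = 0.13133.
CI: -0.18742 ± 0.13133 = (-0.3187, -0.0561).

(-0.3187, -0.0561)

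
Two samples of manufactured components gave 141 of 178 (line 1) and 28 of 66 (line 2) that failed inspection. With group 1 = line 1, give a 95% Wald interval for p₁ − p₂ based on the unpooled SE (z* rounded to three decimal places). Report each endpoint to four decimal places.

(0.2346, 0.5012)

p̂₁ = 141/178 = 0.79213, p̂₂ = 28/66 = 0.42424; p̂₁ − p̂₂ = 0.36789.
Unpooled SE = √(p̂₁(1−p̂₁)/n₁ + p̂₂(1−p̂₂)/n₂) = √(0.000925041 + 0.003700921) = 0.068014.
The 95% critical value is z* = 1.960. Margin of error = 0.13331.
Interval: 0.36789 ± 0.13331 → (0.2346, 0.5012).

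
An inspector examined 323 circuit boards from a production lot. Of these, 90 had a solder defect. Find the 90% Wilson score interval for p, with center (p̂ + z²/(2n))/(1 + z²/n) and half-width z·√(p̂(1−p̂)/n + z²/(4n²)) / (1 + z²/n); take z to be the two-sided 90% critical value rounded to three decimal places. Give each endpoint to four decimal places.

(0.2396, 0.3214)

p̂ = 90/323 = 0.27864; z = 1.645, so z² = 2.706025.
Denominator 1 + z²/n = 1 + 2.706025/323 = 1.008378.
Adjusted center: (0.27864 + z²/(2n))/1.008378 = 0.28048.
Radicand: p̂(1−p̂)/n + z²/(4n²) = 0.000622287 + 0.000006484 = 0.000628771.
Half-width = z·√(radicand)/denom = 1.645·0.025075/1.008378 = 0.04091.
So the interval runs from 0.2396 to 0.3214.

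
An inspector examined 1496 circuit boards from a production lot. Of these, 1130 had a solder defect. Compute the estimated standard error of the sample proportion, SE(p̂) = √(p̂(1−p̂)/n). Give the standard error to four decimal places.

SE = 0.0111

Sample proportion p̂ = 1130/1496 = 0.75535.
p̂(1−p̂) = 0.184796.
SE = √(0.184796/1496) = √0.000123527 = 0.0111.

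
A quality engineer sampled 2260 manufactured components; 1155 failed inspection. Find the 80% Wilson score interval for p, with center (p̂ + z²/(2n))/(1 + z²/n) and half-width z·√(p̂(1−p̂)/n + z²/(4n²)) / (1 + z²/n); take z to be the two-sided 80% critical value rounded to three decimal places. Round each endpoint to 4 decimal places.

(0.4976, 0.5245)

p̂ = 1155/2260 = 0.51106; z = 1.282, so z² = 1.643524.
Denominator 1 + z²/n = 1 + 1.643524/2260 = 1.000727.
Adjusted center: (0.51106 + z²/(2n))/1.000727 = 0.51105.
Radicand: p̂(1−p̂)/n + z²/(4n²) = 0.000110565 + 0.000000080 = 0.000110645.
Half-width = z·√(radicand)/denom = 1.282·0.010519/1.000727 = 0.01348.
Interval: 0.51105 ± 0.01348 → (0.4976, 0.5245).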